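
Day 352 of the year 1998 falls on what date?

January has 31 days (352 − 31 = 321 remain).
February has 28 days (321 − 28 = 293 remain).
March has 31 days (293 − 31 = 262 remain).
April has 30 days (262 − 30 = 232 remain).
May has 31 days (232 − 31 = 201 remain).
June has 30 days (201 − 30 = 171 remain).
July has 31 days (171 − 31 = 140 remain).
August has 31 days (140 − 31 = 109 remain).
September has 30 days (109 − 30 = 79 remain).
October has 31 days (79 − 31 = 48 remain).
November has 30 days (48 − 30 = 18 remain).
18 into December → December 18.

18 December 1998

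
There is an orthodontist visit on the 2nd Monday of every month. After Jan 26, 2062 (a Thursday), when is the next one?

Jan 2062 starts on a Sunday; its first Monday is the 2nd, so the 2nd Monday is the 9th — Jan 9, 2062.
That is not after Jan 26, 2062, so look at Feb 2062.
Feb 2062 starts on a Wednesday; its first Monday is the 6th, so the 2nd Monday is the 13th — Feb 13, 2062.

Feb 13, 2062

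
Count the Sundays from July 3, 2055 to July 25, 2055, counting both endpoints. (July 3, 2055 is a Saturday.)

July 3, 2055 is a Saturday; the first Sunday on or after it is July 4, 2055 (1 day later).
From July 4, 2055 to July 25, 2055 is 25 − 4 = 21 days.
21 ÷ 7 = 3 full weeks with remainder 0, so 3 more Sundays after the first → 4.

4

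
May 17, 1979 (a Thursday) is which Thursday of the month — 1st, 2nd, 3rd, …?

3rd

Day 17 falls in week ⌈17/7⌉ of the month.
Days 1–7 hold the 1st Thursday, 8–14 the 2nd, 15–21 the 3rd, 22–28 the 4th, 29–31 the 5th.
17 is in the range for the 3rd.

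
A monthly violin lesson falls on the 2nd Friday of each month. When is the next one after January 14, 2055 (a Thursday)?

January 2055 starts on a Friday; its first Friday is the 1st, so the 2nd Friday is the 8th — January 8, 2055.
That is not after January 14, 2055, so look at February 2055.
February 2055 starts on a Monday; its first Friday is the 5th, so the 2nd Friday is the 12th — February 12, 2055.

February 12, 2055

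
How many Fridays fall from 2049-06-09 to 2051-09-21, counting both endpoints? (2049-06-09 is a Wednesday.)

119

2049-06-09 is a Wednesday; the first Friday on or after it is 2049-06-11 (2 days later).
From 2049-06-11 to 2051-09-21: 203 + 365 + 264 = 832 days (rest of 2049, 2050, to 2051-09-21 in 2051).
832 ÷ 7 = 118 full weeks with remainder 6, so 118 more Fridays after the first → 119.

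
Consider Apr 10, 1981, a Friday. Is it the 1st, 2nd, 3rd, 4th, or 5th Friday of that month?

Day 10 falls in week ⌈10/7⌉ of the month.
Days 1–7 hold the 1st Friday, 8–14 the 2nd, 15–21 the 3rd, 22–28 the 4th, 29–31 the 5th.
10 is in the range for the 2nd.

2nd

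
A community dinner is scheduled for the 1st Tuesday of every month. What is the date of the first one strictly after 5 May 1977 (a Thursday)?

May 1977 starts on a Sunday, so its 1st Tuesday is 3 May 1977 (2 days in).
That is not after 5 May 1977, so look at June 1977.
June 1977 starts on a Wednesday, so its 1st Tuesday is 7 June 1977 (6 days in).

7 June 1977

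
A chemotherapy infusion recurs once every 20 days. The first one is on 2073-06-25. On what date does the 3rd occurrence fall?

The 3rd occurrence is 2 intervals after the first: 2 × 20 = 40 days after 2073-06-25.
June has 30 days — 5 days to the end of June leaves 35.
July has 31 days (4 left).
4 days into August → 2073-08-04.

2073-08-04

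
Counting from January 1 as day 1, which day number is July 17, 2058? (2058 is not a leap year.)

198

Days in months before July: 31 + 28 + 31 + 30 + 31 + 30 = 181.
Plus 17 days into July → day 198.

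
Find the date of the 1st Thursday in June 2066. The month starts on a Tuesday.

2066-06-03

June 2066 begins on a Tuesday, so the first Thursday is June 3 (2 days later).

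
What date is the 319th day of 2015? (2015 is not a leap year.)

Nov 15, 2015

Jan has 31 days (319 − 31 = 288 remain).
Feb has 28 days (288 − 28 = 260 remain).
Mar has 31 days (260 − 31 = 229 remain).
Apr has 30 days (229 − 30 = 199 remain).
May has 31 days (199 − 31 = 168 remain).
Jun has 30 days (168 − 30 = 138 remain).
Jul has 31 days (138 − 31 = 107 remain).
Aug has 31 days (107 − 31 = 76 remain).
Sep has 30 days (76 − 30 = 46 remain).
Oct has 31 days (46 − 31 = 15 remain).
15 into Nov → Nov 15.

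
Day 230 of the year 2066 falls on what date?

January has 31 days (230 − 31 = 199 remain).
February has 28 days (199 − 28 = 171 remain).
March has 31 days (171 − 31 = 140 remain).
April has 30 days (140 − 30 = 110 remain).
May has 31 days (110 − 31 = 79 remain).
June has 30 days (79 − 30 = 49 remain).
July has 31 days (49 − 31 = 18 remain).
18 into August → August 18.

August 18, 2066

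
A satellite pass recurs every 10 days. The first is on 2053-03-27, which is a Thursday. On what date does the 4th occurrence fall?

The 4th occurrence is 3 intervals after the first: 3 × 10 = 30 days after 2053-03-27.
March has 31 days — 4 days to the end of March leaves 26.
26 days into April → 2053-04-26.

2053-04-26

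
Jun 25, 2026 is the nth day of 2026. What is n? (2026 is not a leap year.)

176

Days in months before Jun: 31 + 28 + 31 + 30 + 31 = 151.
Plus 25 days into Jun → day 176.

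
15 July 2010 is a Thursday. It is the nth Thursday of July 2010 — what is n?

3rd

Day 15 falls in week ⌈15/7⌉ of the month.
Days 1–7 hold the 1st Thursday, 8–14 the 2nd, 15–21 the 3rd, 22–28 the 4th, 29–31 the 5th.
15 is in the range for the 3rd.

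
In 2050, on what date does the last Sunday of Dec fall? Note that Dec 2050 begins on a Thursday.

Dec 2050 begins on a Thursday, so the first Sunday is Dec 4 (3 days later).
Dec 2050 has 31 days. Adding weeks: 4, 11, 18, 25 — the last one ≤ 31 is the 25th.

Dec 25, 2050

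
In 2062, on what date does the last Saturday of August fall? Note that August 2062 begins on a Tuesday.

26 August 2062

August 2062 begins on a Tuesday, so the first Saturday is August 5 (4 days later).
August 2062 has 31 days. Adding weeks: 5, 12, 19, 26 — the last one ≤ 31 is the 26th.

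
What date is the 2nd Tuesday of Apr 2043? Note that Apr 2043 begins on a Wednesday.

Apr 2043 begins on a Wednesday, so the first Tuesday is Apr 7 (6 days later).
The 2nd Tuesday is 1 weeks later: 7 + 7 = 14.

Apr 14, 2043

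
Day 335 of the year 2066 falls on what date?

1 December 2066

January has 31 days (335 − 31 = 304 remain).
February has 28 days (304 − 28 = 276 remain).
March has 31 days (276 − 31 = 245 remain).
April has 30 days (245 − 30 = 215 remain).
May has 31 days (215 − 31 = 184 remain).
June has 30 days (184 − 30 = 154 remain).
July has 31 days (154 − 31 = 123 remain).
August has 31 days (123 − 31 = 92 remain).
September has 30 days (92 − 30 = 62 remain).
October has 31 days (62 − 31 = 31 remain).
November has 30 days (31 − 30 = 1 remain).
1 into December → December 1.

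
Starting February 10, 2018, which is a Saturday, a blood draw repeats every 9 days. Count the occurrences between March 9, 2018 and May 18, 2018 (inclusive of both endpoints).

8

Occurrences land 9·i days after February 10, 2018 for i = 0, 1, 2, …
March 9, 2018 is 27 days after the start; 27 ÷ 9 = 3 remainder 0. First occurrence in the window: #4 on March 9, 2018 (3×9 = 27 days in).
May 18, 2018 is 97 days after the start; 97 ÷ 9 = 10 remainder 7. Last occurrence in the window: #11 on May 11, 2018.
Occurrences #4 through #11: 8 in total.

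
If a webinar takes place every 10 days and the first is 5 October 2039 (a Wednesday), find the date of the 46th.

28 December 2040

The 46th occurrence is 45 intervals after the first: 45 × 10 = 450 days after 5 October 2039.
October has 31 days — 26 days to the end of October leaves 424.
From end of October to end of 2039 is 61 days (363 left).
January has 31 days (332 left).
February has 29 days (303 left).
March has 31 days (272 left).
April has 30 days (242 left).
May has 31 days (211 left).
June has 30 days (181 left).
July has 31 days (150 left).
August has 31 days (119 left).
September has 30 days (89 left).
October has 31 days (58 left).
November has 30 days (28 left).
28 days into December → 28 December 2040.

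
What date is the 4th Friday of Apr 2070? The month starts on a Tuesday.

Apr 2070 begins on a Tuesday, so the first Friday is Apr 4 (3 days later).
The 4th Friday is 3 weeks later: 4 + 21 = 25.

Apr 25, 2070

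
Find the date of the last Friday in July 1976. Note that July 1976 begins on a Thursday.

1976-07-30

July 1976 begins on a Thursday, so the first Friday is July 2 (1 day later).
July 1976 has 31 days. Adding weeks: 2, 9, 16, 23, 30 — the last one ≤ 31 is the 30th.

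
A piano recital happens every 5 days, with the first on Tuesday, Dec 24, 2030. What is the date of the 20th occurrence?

Mar 29, 2031

The 20th occurrence is 19 intervals after the first: 19 × 5 = 95 days after Dec 24, 2030.
Dec has 31 days — 7 days to the end of Dec leaves 88.
Jan has 31 days (57 left).
Feb has 28 days (29 left).
29 days into Mar → Mar 29, 2031.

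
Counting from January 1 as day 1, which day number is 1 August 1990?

213

Days in months before August: 31 + 28 + 31 + 30 + 31 + 30 + 31 = 212.
Plus 1 day into August → day 213.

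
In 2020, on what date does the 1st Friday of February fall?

7 February 2020

The first Friday of February 2020 is February 7.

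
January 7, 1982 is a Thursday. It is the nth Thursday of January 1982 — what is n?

1st

Day 7 falls in week ⌈7/7⌉ of the month.
Days 1–7 hold the 1st Thursday, 8–14 the 2nd, 15–21 the 3rd, 22–28 the 4th, 29–31 the 5th.
7 is in the range for the 1st.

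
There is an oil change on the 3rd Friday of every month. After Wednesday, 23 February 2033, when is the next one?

February 2033 starts on a Tuesday; its first Friday is the 4th, so the 3rd Friday is the 18th — 18 February 2033.
That is not after 23 February 2033, so look at March 2033.
March 2033 starts on a Tuesday; its first Friday is the 4th, so the 3rd Friday is the 18th — 18 March 2033.

18 March 2033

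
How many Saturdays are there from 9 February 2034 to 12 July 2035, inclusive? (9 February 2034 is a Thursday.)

74

9 February 2034 is a Thursday; the first Saturday on or after it is 11 February 2034 (2 days later).
From 11 February 2034 to 12 July 2035: 323 + 193 = 516 days (rest of 2034, to 12 July 2035 in 2035).
516 ÷ 7 = 73 full weeks with remainder 5, so 73 more Saturdays after the first → 74.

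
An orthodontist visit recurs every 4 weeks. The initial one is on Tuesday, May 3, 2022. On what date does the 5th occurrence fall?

The 5th occurrence is 4 intervals after the first: 4 × 28 = 112 days after May 3, 2022.
May has 31 days — 28 days to the end of May leaves 84.
June has 30 days (54 left).
July has 31 days (23 left).
23 days into August → August 23, 2022.

August 23, 2022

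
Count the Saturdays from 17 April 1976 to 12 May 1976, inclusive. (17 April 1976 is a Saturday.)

17 April 1976 is a Saturday; the first Saturday on or after it is 17 April 1976.
From 17 April 1976 to 12 May 1976: 13 + 12 = 25 days (rest of April, May).
25 ÷ 7 = 3 full weeks with remainder 4, so 3 more Saturdays after the first → 4.

4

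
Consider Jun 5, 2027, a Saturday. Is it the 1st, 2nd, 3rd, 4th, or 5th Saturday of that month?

Day 5 falls in week ⌈5/7⌉ of the month.
Days 1–7 hold the 1st Saturday, 8–14 the 2nd, 15–21 the 3rd, 22–28 the 4th, 29–31 the 5th.
5 is in the range for the 1st.

1st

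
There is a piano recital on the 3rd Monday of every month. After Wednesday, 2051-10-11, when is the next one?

2051-10-16

October 2051 starts on a Sunday; its first Monday is the 2nd, so the 3rd Monday is the 16th — 2051-10-16.
2051-10-16 is after 2051-10-11, so that is the next one.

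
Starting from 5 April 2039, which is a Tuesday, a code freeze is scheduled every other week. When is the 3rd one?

The 3rd occurrence is 2 intervals after the first: 2 × 14 = 28 days after 5 April 2039.
April has 30 days — 25 days to the end of April leaves 3.
3 days into May → 3 May 2039.

3 May 2039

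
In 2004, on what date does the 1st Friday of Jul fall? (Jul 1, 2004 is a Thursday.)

Jul 2, 2004

Jul 2004 begins on a Thursday, so the first Friday is Jul 2 (1 day later).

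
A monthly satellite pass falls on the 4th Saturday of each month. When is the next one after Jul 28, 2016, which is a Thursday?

Jul 2016 starts on a Friday; its first Saturday is the 2nd, so the 4th Saturday is the 23rd — Jul 23, 2016.
That is not after Jul 28, 2016, so look at Aug 2016.
Aug 2016 starts on a Monday; its first Saturday is the 6th, so the 4th Saturday is the 27th — Aug 27, 2016.

Aug 27, 2016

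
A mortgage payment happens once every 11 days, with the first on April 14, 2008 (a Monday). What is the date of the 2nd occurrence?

April 25, 2008

The 2nd occurrence is 1 interval after the first: 1 × 11 = 11 days after April 14, 2008.
11 days later is April 25, 2008.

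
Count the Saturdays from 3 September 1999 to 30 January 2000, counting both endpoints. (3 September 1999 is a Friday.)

22

3 September 1999 is a Friday; the first Saturday on or after it is 4 September 1999 (1 day later).
From 4 September 1999 to 30 January 2000: 26 + 31 + 30 + 31 + 30 = 148 days (rest of September, October, November, December, January).
148 ÷ 7 = 21 full weeks with remainder 1, so 21 more Saturdays after the first → 22.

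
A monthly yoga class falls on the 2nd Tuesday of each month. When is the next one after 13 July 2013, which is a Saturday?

13 August 2013

July 2013 starts on a Monday; its first Tuesday is the 2nd, so the 2nd Tuesday is the 9th — 9 July 2013.
That is not after 13 July 2013, so look at August 2013.
August 2013 starts on a Thursday; its first Tuesday is the 6th, so the 2nd Tuesday is the 13th — 13 August 2013.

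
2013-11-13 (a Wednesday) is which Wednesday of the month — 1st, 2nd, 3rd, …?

Day 13 falls in week ⌈13/7⌉ of the month.
Days 1–7 hold the 1st Wednesday, 8–14 the 2nd, 15–21 the 3rd, 22–28 the 4th, 29–31 the 5th.
13 is in the range for the 2nd.

2nd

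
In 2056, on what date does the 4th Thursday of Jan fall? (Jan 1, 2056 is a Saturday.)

Jan 2056 begins on a Saturday, so the first Thursday is Jan 6 (5 days later).
The 4th Thursday is 3 weeks later: 6 + 21 = 27.

Jan 27, 2056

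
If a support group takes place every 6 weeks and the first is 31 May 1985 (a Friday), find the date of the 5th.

15 November 1985

The 5th occurrence is 4 intervals after the first: 4 × 42 = 168 days after 31 May 1985.
May has 31 days — 0 days to the end of May leaves 168.
June has 30 days (138 left).
July has 31 days (107 left).
August has 31 days (76 left).
September has 30 days (46 left).
October has 31 days (15 left).
15 days into November → 15 November 1985.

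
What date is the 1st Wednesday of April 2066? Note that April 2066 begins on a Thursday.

April 2066 begins on a Thursday, so the first Wednesday is April 7 (6 days later).

7 April 2066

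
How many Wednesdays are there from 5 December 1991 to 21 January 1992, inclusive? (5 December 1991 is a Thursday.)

6

5 December 1991 is a Thursday; the first Wednesday on or after it is 11 December 1991 (6 days later).
From 11 December 1991 to 21 January 1992: 20 + 21 = 41 days (rest of December, January).
41 ÷ 7 = 5 full weeks with remainder 6, so 5 more Wednesdays after the first → 6.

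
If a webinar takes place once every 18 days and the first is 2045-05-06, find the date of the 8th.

2045-09-09

The 8th occurrence is 7 intervals after the first: 7 × 18 = 126 days after 2045-05-06.
May has 31 days — 25 days to the end of May leaves 101.
June has 30 days (71 left).
July has 31 days (40 left).
August has 31 days (9 left).
9 days into September → 2045-09-09.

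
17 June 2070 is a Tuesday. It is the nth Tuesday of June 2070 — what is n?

Day 17 falls in week ⌈17/7⌉ of the month.
Days 1–7 hold the 1st Tuesday, 8–14 the 2nd, 15–21 the 3rd, 22–28 the 4th, 29–31 the 5th.
17 is in the range for the 3rd.

3rd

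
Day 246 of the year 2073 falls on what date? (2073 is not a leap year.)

January has 31 days (246 − 31 = 215 remain).
February has 28 days (215 − 28 = 187 remain).
March has 31 days (187 − 31 = 156 remain).
April has 30 days (156 − 30 = 126 remain).
May has 31 days (126 − 31 = 95 remain).
June has 30 days (95 − 30 = 65 remain).
July has 31 days (65 − 31 = 34 remain).
August has 31 days (34 − 31 = 3 remain).
3 into September → September 3.

3 September 2073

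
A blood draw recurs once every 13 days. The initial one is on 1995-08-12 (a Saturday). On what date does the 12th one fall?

The 12th occurrence is 11 intervals after the first: 11 × 13 = 143 days after 1995-08-12.
August has 31 days — 19 days to the end of August leaves 124.
September has 30 days (94 left).
October has 31 days (63 left).
November has 30 days (33 left).
December has 31 days (2 left).
2 days into January → 1996-01-02.

1996-01-02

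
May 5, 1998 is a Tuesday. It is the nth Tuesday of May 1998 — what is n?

Day 5 falls in week ⌈5/7⌉ of the month.
Days 1–7 hold the 1st Tuesday, 8–14 the 2nd, 15–21 the 3rd, 22–28 the 4th, 29–31 the 5th.
5 is in the range for the 1st.

1st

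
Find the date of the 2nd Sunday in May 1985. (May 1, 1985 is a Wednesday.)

May 1985 begins on a Wednesday, so the first Sunday is May 5 (4 days later).
The 2nd Sunday is 1 weeks later: 5 + 7 = 12.

1985-05-12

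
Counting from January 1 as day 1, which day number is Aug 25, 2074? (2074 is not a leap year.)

237

Days in months before Aug: 31 + 28 + 31 + 30 + 31 + 30 + 31 = 212.
Plus 25 days into Aug → day 237.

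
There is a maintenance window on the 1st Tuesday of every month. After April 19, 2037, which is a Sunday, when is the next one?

April 2037 starts on a Wednesday, so its 1st Tuesday is April 7, 2037 (6 days in).
That is not after April 19, 2037, so look at May 2037.
May 2037 starts on a Friday, so its 1st Tuesday is May 5, 2037 (4 days in).

May 5, 2037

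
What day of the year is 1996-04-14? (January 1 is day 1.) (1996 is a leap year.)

105

Days in months before April: 31 + 29 + 31 = 91.
Plus 14 days into April → day 105.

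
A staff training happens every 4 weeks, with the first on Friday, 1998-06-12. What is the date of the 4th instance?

The 4th occurrence is 3 intervals after the first: 3 × 28 = 84 days after 1998-06-12.
June has 30 days — 18 days to the end of June leaves 66.
July has 31 days (35 left).
August has 31 days (4 left).
4 days into September → 1998-09-04.

1998-09-04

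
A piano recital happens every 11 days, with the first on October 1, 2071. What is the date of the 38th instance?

November 11, 2072

The 38th occurrence is 37 intervals after the first: 37 × 11 = 407 days after October 1, 2071.
October has 31 days — 30 days to the end of October leaves 377.
November has 30 days (347 left).
December has 31 days (316 left).
January has 31 days (285 left).
February has 29 days (256 left).
March has 31 days (225 left).
April has 30 days (195 left).
May has 31 days (164 left).
June has 30 days (134 left).
July has 31 days (103 left).
August has 31 days (72 left).
September has 30 days (42 left).
October has 31 days (11 left).
11 days into November → November 11, 2072.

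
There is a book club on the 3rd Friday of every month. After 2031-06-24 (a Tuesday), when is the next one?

2031-07-18

June 2031 starts on a Sunday; its first Friday is the 6th, so the 3rd Friday is the 20th — 2031-06-20.
That is not after 2031-06-24, so look at July 2031.
July 2031 starts on a Tuesday; its first Friday is the 4th, so the 3rd Friday is the 18th — 2031-07-18.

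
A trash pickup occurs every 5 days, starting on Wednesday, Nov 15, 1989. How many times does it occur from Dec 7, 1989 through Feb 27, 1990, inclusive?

Occurrences land 5·i days after Nov 15, 1989 for i = 0, 1, 2, …
Dec 7, 1989 is 22 days after the start; 22 ÷ 5 = 4 remainder 2; since the remainder is 2, round up to i = 5. First occurrence in the window: #6 on Dec 10, 1989 (5×5 = 25 days in).
Feb 27, 1990 is 104 days after the start; 104 ÷ 5 = 20 remainder 4. Last occurrence in the window: #21 on Feb 23, 1990.
Occurrences #6 through #21: 16 in total.

16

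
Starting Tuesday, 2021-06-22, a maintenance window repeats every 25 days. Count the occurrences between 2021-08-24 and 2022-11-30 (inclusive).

Occurrences land 25·i days after 2021-06-22 for i = 0, 1, 2, …
2021-08-24 is 63 days after the start; 63 ÷ 25 = 2 remainder 13; since the remainder is 13, round up to i = 3. First occurrence in the window: #4 on 2021-09-05 (3×25 = 75 days in).
2022-11-30 is 526 days after the start; 526 ÷ 25 = 21 remainder 1. Last occurrence in the window: #22 on 2022-11-29.
Occurrences #4 through #22: 19 in total.

19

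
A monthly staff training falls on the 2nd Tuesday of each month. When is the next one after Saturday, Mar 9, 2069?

Mar 2069 starts on a Friday; its first Tuesday is the 5th, so the 2nd Tuesday is the 12th — Mar 12, 2069.
Mar 12, 2069 is after Mar 9, 2069, so that is the next one.

Mar 12, 2069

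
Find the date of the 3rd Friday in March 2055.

March 2055 begins on a Monday, so the first Friday is March 5 (4 days later).
The 3rd Friday is 2 weeks later: 5 + 14 = 19.

19 March 2055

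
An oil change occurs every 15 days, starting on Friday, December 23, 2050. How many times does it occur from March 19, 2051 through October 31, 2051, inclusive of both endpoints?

15

Occurrences land 15·i days after December 23, 2050 for i = 0, 1, 2, …
March 19, 2051 is 86 days after the start; 86 ÷ 15 = 5 remainder 11; since the remainder is 11, round up to i = 6. First occurrence in the window: #7 on March 23, 2051 (6×15 = 90 days in).
October 31, 2051 is 312 days after the start; 312 ÷ 15 = 20 remainder 12. Last occurrence in the window: #21 on October 19, 2051.
Occurrences #7 through #21: 15 in total.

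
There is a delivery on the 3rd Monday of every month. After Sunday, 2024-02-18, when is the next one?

2024-02-19

February 2024 starts on a Thursday; its first Monday is the 5th, so the 3rd Monday is the 19th — 2024-02-19.
2024-02-19 is after 2024-02-18, so that is the next one.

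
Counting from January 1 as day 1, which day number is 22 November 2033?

326

Days in months before November: 31 + 28 + 31 + 30 + 31 + 30 + 31 + 31 + 30 + 31 = 304.
Plus 22 days into November → day 326.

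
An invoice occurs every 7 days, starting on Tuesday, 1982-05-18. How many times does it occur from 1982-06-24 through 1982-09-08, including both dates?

Occurrences land 7·i days after 1982-05-18 for i = 0, 1, 2, …
1982-06-24 is 37 days after the start; 37 ÷ 7 = 5 remainder 2; since the remainder is 2, round up to i = 6. First occurrence in the window: #7 on 1982-06-29 (6×7 = 42 days in).
1982-09-08 is 113 days after the start; 113 ÷ 7 = 16 remainder 1. Last occurrence in the window: #17 on 1982-09-07.
Occurrences #7 through #17: 11 in total.

11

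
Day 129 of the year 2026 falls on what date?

January has 31 days (129 − 31 = 98 remain).
February has 28 days (98 − 28 = 70 remain).
March has 31 days (70 − 31 = 39 remain).
April has 30 days (39 − 30 = 9 remain).
9 into May → May 9.

2026-05-09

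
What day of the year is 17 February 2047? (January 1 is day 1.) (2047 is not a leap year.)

48

Days in months before February: 31 = 31.
Plus 17 days into February → day 48.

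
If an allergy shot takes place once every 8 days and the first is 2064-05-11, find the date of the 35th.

2065-02-07

The 35th occurrence is 34 intervals after the first: 34 × 8 = 272 days after 2064-05-11.
May has 31 days — 20 days to the end of May leaves 252.
June has 30 days (222 left).
July has 31 days (191 left).
August has 31 days (160 left).
September has 30 days (130 left).
October has 31 days (99 left).
November has 30 days (69 left).
December has 31 days (38 left).
January has 31 days (7 left).
7 days into February → 2065-02-07.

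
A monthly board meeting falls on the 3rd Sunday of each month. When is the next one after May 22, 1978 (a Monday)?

May 1978 starts on a Monday; its first Sunday is the 7th, so the 3rd Sunday is the 21st — May 21, 1978.
That is not after May 22, 1978, so look at Jun 1978.
Jun 1978 starts on a Thursday; its first Sunday is the 4th, so the 3rd Sunday is the 18th — Jun 18, 1978.

Jun 18, 1978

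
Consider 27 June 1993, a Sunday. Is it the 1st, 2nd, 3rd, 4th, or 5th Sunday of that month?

4th

Day 27 falls in week ⌈27/7⌉ of the month.
Days 1–7 hold the 1st Sunday, 8–14 the 2nd, 15–21 the 3rd, 22–28 the 4th, 29–31 the 5th.
27 is in the range for the 4th.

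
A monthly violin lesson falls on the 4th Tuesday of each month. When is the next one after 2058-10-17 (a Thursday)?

October 2058 starts on a Tuesday; its first Tuesday is the 1st, so the 4th Tuesday is the 22nd — 2058-10-22.
2058-10-22 is after 2058-10-17, so that is the next one.

2058-10-22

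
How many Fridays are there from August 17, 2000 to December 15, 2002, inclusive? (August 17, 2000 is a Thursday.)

122

August 17, 2000 is a Thursday; the first Friday on or after it is August 18, 2000 (1 day later).
From August 18, 2000 to December 15, 2002: 135 + 365 + 349 = 849 days (rest of 2000, 2001, to December 15, 2002 in 2002).
849 ÷ 7 = 121 full weeks with remainder 2, so 121 more Fridays after the first → 122.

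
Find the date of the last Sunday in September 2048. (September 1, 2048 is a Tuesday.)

September 2048 begins on a Tuesday, so the first Sunday is September 6 (5 days later).
September 2048 has 30 days. Adding weeks: 6, 13, 20, 27 — the last one ≤ 30 is the 27th.

September 27, 2048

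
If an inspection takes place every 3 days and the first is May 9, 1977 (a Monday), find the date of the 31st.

Aug 7, 1977

The 31st occurrence is 30 intervals after the first: 30 × 3 = 90 days after May 9, 1977.
May has 31 days — 22 days to the end of May leaves 68.
Jun has 30 days (38 left).
Jul has 31 days (7 left).
7 days into Aug → Aug 7, 1977.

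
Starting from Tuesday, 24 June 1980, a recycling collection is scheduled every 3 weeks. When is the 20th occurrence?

The 20th occurrence is 19 intervals after the first: 19 × 21 = 399 days after 24 June 1980.
June has 30 days — 6 days to the end of June leaves 393.
July has 31 days (362 left).
August has 31 days (331 left).
September has 30 days (301 left).
October has 31 days (270 left).
November has 30 days (240 left).
December has 31 days (209 left).
January has 31 days (178 left).
February has 28 days (150 left).
March has 31 days (119 left).
April has 30 days (89 left).
May has 31 days (58 left).
June has 30 days (28 left).
28 days into July → 28 July 1981.

28 July 1981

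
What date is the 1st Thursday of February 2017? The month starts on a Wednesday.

2017-02-02

February 2017 begins on a Wednesday, so the first Thursday is February 2 (1 day later).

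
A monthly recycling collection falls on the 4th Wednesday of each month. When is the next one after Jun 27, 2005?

Jul 27, 2005

Jun 2005 starts on a Wednesday; its first Wednesday is the 1st, so the 4th Wednesday is the 22nd — Jun 22, 2005.
That is not after Jun 27, 2005, so look at Jul 2005.
Jul 2005 starts on a Friday; its first Wednesday is the 6th, so the 4th Wednesday is the 27th — Jul 27, 2005.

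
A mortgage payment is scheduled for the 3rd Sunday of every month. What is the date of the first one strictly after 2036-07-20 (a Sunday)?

July 2036 starts on a Tuesday; its first Sunday is the 6th, so the 3rd Sunday is the 20th — 2036-07-20.
That is not after 2036-07-20, so look at August 2036.
August 2036 starts on a Friday; its first Sunday is the 3rd, so the 3rd Sunday is the 17th — 2036-08-17.

2036-08-17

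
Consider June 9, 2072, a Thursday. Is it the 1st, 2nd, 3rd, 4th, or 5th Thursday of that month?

Day 9 falls in week ⌈9/7⌉ of the month.
Days 1–7 hold the 1st Thursday, 8–14 the 2nd, 15–21 the 3rd, 22–28 the 4th, 29–31 the 5th.
9 is in the range for the 2nd.

2nd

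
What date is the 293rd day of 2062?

October 20, 2062

January has 31 days (293 − 31 = 262 remain).
February has 28 days (262 − 28 = 234 remain).
March has 31 days (234 − 31 = 203 remain).
April has 30 days (203 − 30 = 173 remain).
May has 31 days (173 − 31 = 142 remain).
June has 30 days (142 − 30 = 112 remain).
July has 31 days (112 − 31 = 81 remain).
August has 31 days (81 − 31 = 50 remain).
September has 30 days (50 − 30 = 20 remain).
20 into October → October 20.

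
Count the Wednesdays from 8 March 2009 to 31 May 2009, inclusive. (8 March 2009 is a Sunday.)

8 March 2009 is a Sunday; the first Wednesday on or after it is 11 March 2009 (3 days later).
From 11 March 2009 to 31 May 2009: 20 + 30 + 31 = 81 days (rest of March, April, May).
81 ÷ 7 = 11 full weeks with remainder 4, so 11 more Wednesdays after the first → 12.

12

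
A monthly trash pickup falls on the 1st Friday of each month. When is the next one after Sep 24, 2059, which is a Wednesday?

Sep 2059 starts on a Monday, so its 1st Friday is Sep 5, 2059 (4 days in).
That is not after Sep 24, 2059, so look at Oct 2059.
Oct 2059 starts on a Wednesday, so its 1st Friday is Oct 3, 2059 (2 days in).

Oct 3, 2059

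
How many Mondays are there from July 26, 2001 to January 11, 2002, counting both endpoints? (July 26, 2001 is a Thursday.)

24

July 26, 2001 is a Thursday; the first Monday on or after it is July 30, 2001 (4 days later).
From July 30, 2001 to January 11, 2002: 1 + 31 + 30 + 31 + 30 + 31 + 11 = 165 days (rest of July, August, September, October, November, December, January).
165 ÷ 7 = 23 full weeks with remainder 4, so 23 more Mondays after the first → 24.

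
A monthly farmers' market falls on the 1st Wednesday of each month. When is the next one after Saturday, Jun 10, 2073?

Jul 5, 2073

Jun 2073 starts on a Thursday, so its 1st Wednesday is Jun 7, 2073 (6 days in).
That is not after Jun 10, 2073, so look at Jul 2073.
Jul 2073 starts on a Saturday, so its 1st Wednesday is Jul 5, 2073 (4 days in).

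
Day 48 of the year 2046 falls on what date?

2046-02-17

January has 31 days (48 − 31 = 17 remain).
17 into February → February 17.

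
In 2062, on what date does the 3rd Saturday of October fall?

October 21, 2062

October 2062 begins on a Sunday, so the first Saturday is October 7 (6 days later).
The 3rd Saturday is 2 weeks later: 7 + 14 = 21.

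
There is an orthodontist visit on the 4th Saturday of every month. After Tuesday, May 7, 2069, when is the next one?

May 2069 starts on a Wednesday; its first Saturday is the 4th, so the 4th Saturday is the 25th — May 25, 2069.
May 25, 2069 is after May 7, 2069, so that is the next one.

May 25, 2069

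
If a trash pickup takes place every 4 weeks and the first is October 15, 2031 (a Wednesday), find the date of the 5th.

February 4, 2032

The 5th occurrence is 4 intervals after the first: 4 × 28 = 112 days after October 15, 2031.
October has 31 days — 16 days to the end of October leaves 96.
November has 30 days (66 left).
December has 31 days (35 left).
January has 31 days (4 left).
4 days into February → February 4, 2032.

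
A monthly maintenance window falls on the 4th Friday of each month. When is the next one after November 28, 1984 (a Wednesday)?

December 28, 1984

November 1984 starts on a Thursday; its first Friday is the 2nd, so the 4th Friday is the 23rd — November 23, 1984.
That is not after November 28, 1984, so look at December 1984.
December 1984 starts on a Saturday; its first Friday is the 7th, so the 4th Friday is the 28th — December 28, 1984.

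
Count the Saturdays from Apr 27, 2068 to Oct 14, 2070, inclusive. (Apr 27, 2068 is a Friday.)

Apr 27, 2068 is a Friday; the first Saturday on or after it is Apr 28, 2068 (1 day later).
From Apr 28, 2068 to Oct 14, 2070: 247 + 365 + 287 = 899 days (rest of 2068, 2069, to Oct 14, 2070 in 2070).
899 ÷ 7 = 128 full weeks with remainder 3, so 128 more Saturdays after the first → 129.

129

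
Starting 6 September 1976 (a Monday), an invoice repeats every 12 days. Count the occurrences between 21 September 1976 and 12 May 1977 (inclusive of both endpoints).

19

Occurrences land 12·i days after 6 September 1976 for i = 0, 1, 2, …
21 September 1976 is 15 days after the start; 15 ÷ 12 = 1 remainder 3; since the remainder is 3, round up to i = 2. First occurrence in the window: #3 on 30 September 1976 (2×12 = 24 days in).
12 May 1977 is 248 days after the start; 248 ÷ 12 = 20 remainder 8. Last occurrence in the window: #21 on 4 May 1977.
Occurrences #3 through #21: 19 in total.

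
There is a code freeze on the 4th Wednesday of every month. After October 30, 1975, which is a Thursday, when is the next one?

October 1975 starts on a Wednesday; its first Wednesday is the 1st, so the 4th Wednesday is the 22nd — October 22, 1975.
That is not after October 30, 1975, so look at November 1975.
November 1975 starts on a Saturday; its first Wednesday is the 5th, so the 4th Wednesday is the 26th — November 26, 1975.

November 26, 1975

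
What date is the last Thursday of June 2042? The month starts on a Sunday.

June 26, 2042

June 2042 begins on a Sunday, so the first Thursday is June 5 (4 days later).
June 2042 has 30 days. Adding weeks: 5, 12, 19, 26 — the last one ≤ 30 is the 26th.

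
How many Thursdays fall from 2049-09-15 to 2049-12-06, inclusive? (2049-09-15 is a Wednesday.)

2049-09-15 is a Wednesday; the first Thursday on or after it is 2049-09-16 (1 day later).
From 2049-09-16 to 2049-12-06: 14 + 31 + 30 + 6 = 81 days (rest of September, October, November, December).
81 ÷ 7 = 11 full weeks with remainder 4, so 11 more Thursdays after the first → 12.

12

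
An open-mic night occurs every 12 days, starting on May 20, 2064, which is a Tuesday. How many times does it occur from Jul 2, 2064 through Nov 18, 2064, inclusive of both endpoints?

12

Occurrences land 12·i days after May 20, 2064 for i = 0, 1, 2, …
Jul 2, 2064 is 43 days after the start; 43 ÷ 12 = 3 remainder 7; since the remainder is 7, round up to i = 4. First occurrence in the window: #5 on Jul 7, 2064 (4×12 = 48 days in).
Nov 18, 2064 is 182 days after the start; 182 ÷ 12 = 15 remainder 2. Last occurrence in the window: #16 on Nov 16, 2064.
Occurrences #5 through #16: 12 in total.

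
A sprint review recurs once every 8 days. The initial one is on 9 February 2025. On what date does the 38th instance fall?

2 December 2025

The 38th occurrence is 37 intervals after the first: 37 × 8 = 296 days after 9 February 2025.
February has 28 days — 19 days to the end of February leaves 277.
March has 31 days (246 left).
April has 30 days (216 left).
May has 31 days (185 left).
June has 30 days (155 left).
July has 31 days (124 left).
August has 31 days (93 left).
September has 30 days (63 left).
October has 31 days (32 left).
November has 30 days (2 left).
2 days into December → 2 December 2025.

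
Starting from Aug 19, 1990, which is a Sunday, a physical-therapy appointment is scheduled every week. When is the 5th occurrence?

Sep 16, 1990

The 5th occurrence is 4 intervals after the first: 4 × 7 = 28 days after Aug 19, 1990.
Aug has 31 days — 12 days to the end of Aug leaves 16.
16 days into Sep → Sep 16, 1990.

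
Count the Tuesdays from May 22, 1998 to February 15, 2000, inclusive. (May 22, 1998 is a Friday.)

91

May 22, 1998 is a Friday; the first Tuesday on or after it is May 26, 1998 (4 days later).
From May 26, 1998 to February 15, 2000: 219 + 365 + 46 = 630 days (rest of 1998, 1999, to February 15, 2000 in 2000).
630 ÷ 7 = 90 full weeks with remainder 0, so 90 more Tuesdays after the first → 91.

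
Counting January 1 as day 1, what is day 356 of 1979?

January has 31 days (356 − 31 = 325 remain).
February has 28 days (325 − 28 = 297 remain).
March has 31 days (297 − 31 = 266 remain).
April has 30 days (266 − 30 = 236 remain).
May has 31 days (236 − 31 = 205 remain).
June has 30 days (205 − 30 = 175 remain).
July has 31 days (175 − 31 = 144 remain).
August has 31 days (144 − 31 = 113 remain).
September has 30 days (113 − 30 = 83 remain).
October has 31 days (83 − 31 = 52 remain).
November has 30 days (52 − 30 = 22 remain).
22 into December → December 22.

December 22, 1979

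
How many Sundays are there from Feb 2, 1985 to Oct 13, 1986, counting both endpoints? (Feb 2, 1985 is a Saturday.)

Feb 2, 1985 is a Saturday; the first Sunday on or after it is Feb 3, 1985 (1 day later).
From Feb 3, 1985 to Oct 13, 1986: 331 + 286 = 617 days (rest of 1985, to Oct 13, 1986 in 1986).
617 ÷ 7 = 88 full weeks with remainder 1, so 88 more Sundays after the first → 89.

89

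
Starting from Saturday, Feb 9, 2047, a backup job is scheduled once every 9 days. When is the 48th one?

Apr 7, 2048

The 48th occurrence is 47 intervals after the first: 47 × 9 = 423 days after Feb 9, 2047.
Feb has 28 days — 19 days to the end of Feb leaves 404.
From end of Feb to end of 2047 is 306 days (98 left).
Jan has 31 days (67 left).
Feb has 29 days (38 left).
Mar has 31 days (7 left).
7 days into Apr → Apr 7, 2048.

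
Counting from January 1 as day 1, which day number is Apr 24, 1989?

114

Days in months before Apr: 31 + 28 + 31 = 90.
Plus 24 days into Apr → day 114.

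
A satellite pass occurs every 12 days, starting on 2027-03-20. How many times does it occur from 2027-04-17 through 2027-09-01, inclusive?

Occurrences land 12·i days after 2027-03-20 for i = 0, 1, 2, …
2027-04-17 is 28 days after the start; 28 ÷ 12 = 2 remainder 4; since the remainder is 4, round up to i = 3. First occurrence in the window: #4 on 2027-04-25 (3×12 = 36 days in).
2027-09-01 is 165 days after the start; 165 ÷ 12 = 13 remainder 9. Last occurrence in the window: #14 on 2027-08-23.
Occurrences #4 through #14: 11 in total.

11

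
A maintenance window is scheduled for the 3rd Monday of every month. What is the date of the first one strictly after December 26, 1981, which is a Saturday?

December 1981 starts on a Tuesday; its first Monday is the 7th, so the 3rd Monday is the 21st — December 21, 1981.
That is not after December 26, 1981, so look at January 1982.
January 1982 starts on a Friday; its first Monday is the 4th, so the 3rd Monday is the 18th — January 18, 1982.

January 18, 1982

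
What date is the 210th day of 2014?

2014-07-29

January has 31 days (210 − 31 = 179 remain).
February has 28 days (179 − 28 = 151 remain).
March has 31 days (151 − 31 = 120 remain).
April has 30 days (120 − 30 = 90 remain).
May has 31 days (90 − 31 = 59 remain).
June has 30 days (59 − 30 = 29 remain).
29 into July → July 29.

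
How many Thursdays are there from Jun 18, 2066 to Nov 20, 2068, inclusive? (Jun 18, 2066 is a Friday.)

126

Jun 18, 2066 is a Friday; the first Thursday on or after it is Jun 24, 2066 (6 days later).
From Jun 24, 2066 to Nov 20, 2068: 190 + 365 + 325 = 880 days (rest of 2066, 2067, to Nov 20, 2068 in 2068).
880 ÷ 7 = 125 full weeks with remainder 5, so 125 more Thursdays after the first → 126.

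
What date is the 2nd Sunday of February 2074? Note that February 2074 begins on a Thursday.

2074-02-11

February 2074 begins on a Thursday, so the first Sunday is February 4 (3 days later).
The 2nd Sunday is 1 weeks later: 4 + 7 = 11.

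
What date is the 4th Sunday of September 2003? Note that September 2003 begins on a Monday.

September 2003 begins on a Monday, so the first Sunday is September 7 (6 days later).
The 4th Sunday is 3 weeks later: 7 + 21 = 28.

2003-09-28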